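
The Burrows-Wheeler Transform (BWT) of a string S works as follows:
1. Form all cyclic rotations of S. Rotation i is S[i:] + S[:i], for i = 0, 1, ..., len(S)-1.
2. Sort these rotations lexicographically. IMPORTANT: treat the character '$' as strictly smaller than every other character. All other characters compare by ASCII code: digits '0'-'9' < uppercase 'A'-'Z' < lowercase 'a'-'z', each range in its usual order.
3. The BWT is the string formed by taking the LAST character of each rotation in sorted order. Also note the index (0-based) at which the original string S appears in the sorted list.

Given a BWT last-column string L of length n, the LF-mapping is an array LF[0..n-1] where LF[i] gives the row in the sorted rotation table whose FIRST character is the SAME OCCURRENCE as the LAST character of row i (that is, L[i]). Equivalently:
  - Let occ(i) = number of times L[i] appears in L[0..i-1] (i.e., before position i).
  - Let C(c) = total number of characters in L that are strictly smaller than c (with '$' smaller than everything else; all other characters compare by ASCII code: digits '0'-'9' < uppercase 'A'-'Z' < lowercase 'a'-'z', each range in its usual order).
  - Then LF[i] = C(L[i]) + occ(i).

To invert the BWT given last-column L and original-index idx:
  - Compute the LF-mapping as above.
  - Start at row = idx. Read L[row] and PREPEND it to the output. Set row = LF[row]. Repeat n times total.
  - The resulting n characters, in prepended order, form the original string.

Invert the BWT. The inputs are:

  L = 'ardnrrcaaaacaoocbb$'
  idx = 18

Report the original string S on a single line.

Answer: raccoonabracadabra$

Derivation:
LF mapping: 1 16 12 13 17 18 9 2 3 4 5 10 6 14 15 11 7 8 0
Walk LF starting at row 18, prepending L[row]:
  step 1: row=18, L[18]='$', prepend. Next row=LF[18]=0
  step 2: row=0, L[0]='a', prepend. Next row=LF[0]=1
  step 3: row=1, L[1]='r', prepend. Next row=LF[1]=16
  step 4: row=16, L[16]='b', prepend. Next row=LF[16]=7
  step 5: row=7, L[7]='a', prepend. Next row=LF[7]=2
  step 6: row=2, L[2]='d', prepend. Next row=LF[2]=12
  step 7: row=12, L[12]='a', prepend. Next row=LF[12]=6
  step 8: row=6, L[6]='c', prepend. Next row=LF[6]=9
  step 9: row=9, L[9]='a', prepend. Next row=LF[9]=4
  step 10: row=4, L[4]='r', prepend. Next row=LF[4]=17
  step 11: row=17, L[17]='b', prepend. Next row=LF[17]=8
  step 12: row=8, L[8]='a', prepend. Next row=LF[8]=3
  step 13: row=3, L[3]='n', prepend. Next row=LF[3]=13
  step 14: row=13, L[13]='o', prepend. Next row=LF[13]=14
  step 15: row=14, L[14]='o', prepend. Next row=LF[14]=15
  step 16: row=15, L[15]='c', prepend. Next row=LF[15]=11
  step 17: row=11, L[11]='c', prepend. Next row=LF[11]=10
  step 18: row=10, L[10]='a', prepend. Next row=LF[10]=5
  step 19: row=5, L[5]='r', prepend. Next row=LF[5]=18
Reversed output: raccoonabracadabra$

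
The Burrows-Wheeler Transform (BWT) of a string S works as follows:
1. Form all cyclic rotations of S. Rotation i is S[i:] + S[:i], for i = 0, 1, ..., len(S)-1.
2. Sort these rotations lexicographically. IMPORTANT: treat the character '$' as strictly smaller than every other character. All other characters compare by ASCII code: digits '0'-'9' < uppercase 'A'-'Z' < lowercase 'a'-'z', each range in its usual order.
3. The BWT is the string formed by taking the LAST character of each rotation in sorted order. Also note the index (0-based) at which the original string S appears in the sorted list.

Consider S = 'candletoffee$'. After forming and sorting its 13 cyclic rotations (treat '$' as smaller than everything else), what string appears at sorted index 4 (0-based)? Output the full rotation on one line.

All 13 rotations (rotation i = S[i:]+S[:i]):
  rot[0] = candletoffee$
  rot[1] = andletoffee$c
  rot[2] = ndletoffee$ca
  rot[3] = dletoffee$can
  rot[4] = letoffee$cand
  rot[5] = etoffee$candl
  rot[6] = toffee$candle
  rot[7] = offee$candlet
  rot[8] = ffee$candleto
  rot[9] = fee$candletof
  rot[10] = ee$candletoff
  rot[11] = e$candletoffe
  rot[12] = $candletoffee
Sorted (with $ < everything):
  sorted[0] = $candletoffee
  sorted[1] = andletoffee$c
  sorted[2] = candletoffee$
  sorted[3] = dletoffee$can
  sorted[4] = e$candletoffe
  sorted[5] = ee$candletoff
  sorted[6] = etoffee$candl
  sorted[7] = fee$candletof
  sorted[8] = ffee$candleto
  sorted[9] = letoffee$cand
  sorted[10] = ndletoffee$ca
  sorted[11] = offee$candlet
  sorted[12] = toffee$candle
sorted[4] = e$candletoffe

Answer: e$candletoffe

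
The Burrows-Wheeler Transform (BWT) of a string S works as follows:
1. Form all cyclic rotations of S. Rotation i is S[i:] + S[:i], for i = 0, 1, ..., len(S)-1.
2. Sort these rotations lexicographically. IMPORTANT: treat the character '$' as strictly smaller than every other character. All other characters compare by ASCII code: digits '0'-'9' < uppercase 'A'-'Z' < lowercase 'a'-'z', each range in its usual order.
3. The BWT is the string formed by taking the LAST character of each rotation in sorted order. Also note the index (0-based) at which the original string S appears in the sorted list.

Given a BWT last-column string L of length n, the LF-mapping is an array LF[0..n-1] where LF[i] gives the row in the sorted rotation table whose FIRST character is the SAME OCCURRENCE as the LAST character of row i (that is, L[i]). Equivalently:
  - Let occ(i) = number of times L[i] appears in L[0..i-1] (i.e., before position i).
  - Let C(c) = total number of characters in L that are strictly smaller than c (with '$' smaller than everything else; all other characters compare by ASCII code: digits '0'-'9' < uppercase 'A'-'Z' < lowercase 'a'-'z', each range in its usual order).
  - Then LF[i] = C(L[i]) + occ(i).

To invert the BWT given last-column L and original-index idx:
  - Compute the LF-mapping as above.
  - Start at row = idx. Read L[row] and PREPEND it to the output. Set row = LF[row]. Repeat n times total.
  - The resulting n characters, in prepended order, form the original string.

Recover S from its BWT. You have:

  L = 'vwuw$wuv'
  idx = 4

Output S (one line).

Answer: vwwuuwv$

Derivation:
LF mapping: 3 5 1 6 0 7 2 4
Walk LF starting at row 4, prepending L[row]:
  step 1: row=4, L[4]='$', prepend. Next row=LF[4]=0
  step 2: row=0, L[0]='v', prepend. Next row=LF[0]=3
  step 3: row=3, L[3]='w', prepend. Next row=LF[3]=6
  step 4: row=6, L[6]='u', prepend. Next row=LF[6]=2
  step 5: row=2, L[2]='u', prepend. Next row=LF[2]=1
  step 6: row=1, L[1]='w', prepend. Next row=LF[1]=5
  step 7: row=5, L[5]='w', prepend. Next row=LF[5]=7
  step 8: row=7, L[7]='v', prepend. Next row=LF[7]=4
Reversed output: vwwuuwv$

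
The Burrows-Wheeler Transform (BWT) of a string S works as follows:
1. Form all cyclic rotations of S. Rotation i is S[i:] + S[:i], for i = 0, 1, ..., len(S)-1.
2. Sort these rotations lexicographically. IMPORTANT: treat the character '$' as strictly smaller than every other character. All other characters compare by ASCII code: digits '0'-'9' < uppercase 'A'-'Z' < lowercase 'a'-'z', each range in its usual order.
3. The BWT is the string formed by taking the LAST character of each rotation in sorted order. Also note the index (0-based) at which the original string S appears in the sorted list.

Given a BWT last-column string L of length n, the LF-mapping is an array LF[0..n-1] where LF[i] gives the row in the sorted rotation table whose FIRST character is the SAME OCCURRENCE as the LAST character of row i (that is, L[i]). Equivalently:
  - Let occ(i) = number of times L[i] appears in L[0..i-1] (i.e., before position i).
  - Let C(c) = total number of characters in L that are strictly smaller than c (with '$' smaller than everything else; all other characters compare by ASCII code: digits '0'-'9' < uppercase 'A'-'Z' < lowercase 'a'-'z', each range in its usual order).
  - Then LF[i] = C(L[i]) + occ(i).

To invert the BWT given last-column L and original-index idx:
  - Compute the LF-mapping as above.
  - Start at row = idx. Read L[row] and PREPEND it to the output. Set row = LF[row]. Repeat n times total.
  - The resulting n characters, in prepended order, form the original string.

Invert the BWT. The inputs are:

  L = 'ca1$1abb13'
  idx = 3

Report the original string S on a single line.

Answer: 1bbaa113c$

Derivation:
LF mapping: 9 5 1 0 2 6 7 8 3 4
Walk LF starting at row 3, prepending L[row]:
  step 1: row=3, L[3]='$', prepend. Next row=LF[3]=0
  step 2: row=0, L[0]='c', prepend. Next row=LF[0]=9
  step 3: row=9, L[9]='3', prepend. Next row=LF[9]=4
  step 4: row=4, L[4]='1', prepend. Next row=LF[4]=2
  step 5: row=2, L[2]='1', prepend. Next row=LF[2]=1
  step 6: row=1, L[1]='a', prepend. Next row=LF[1]=5
  step 7: row=5, L[5]='a', prepend. Next row=LF[5]=6
  step 8: row=6, L[6]='b', prepend. Next row=LF[6]=7
  step 9: row=7, L[7]='b', prepend. Next row=LF[7]=8
  step 10: row=8, L[8]='1', prepend. Next row=LF[8]=3
Reversed output: 1bbaa113c$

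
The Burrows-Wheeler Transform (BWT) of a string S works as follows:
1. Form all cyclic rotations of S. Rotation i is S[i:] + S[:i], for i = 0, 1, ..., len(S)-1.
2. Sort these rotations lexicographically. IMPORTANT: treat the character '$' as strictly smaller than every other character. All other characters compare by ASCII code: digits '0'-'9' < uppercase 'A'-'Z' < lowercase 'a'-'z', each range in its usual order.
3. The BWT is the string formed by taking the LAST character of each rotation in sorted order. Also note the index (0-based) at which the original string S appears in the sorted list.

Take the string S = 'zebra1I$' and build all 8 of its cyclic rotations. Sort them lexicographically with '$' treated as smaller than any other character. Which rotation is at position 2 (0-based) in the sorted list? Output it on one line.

Answer: I$zebra1

Derivation:
All 8 rotations (rotation i = S[i:]+S[:i]):
  rot[0] = zebra1I$
  rot[1] = ebra1I$z
  rot[2] = bra1I$ze
  rot[3] = ra1I$zeb
  rot[4] = a1I$zebr
  rot[5] = 1I$zebra
  rot[6] = I$zebra1
  rot[7] = $zebra1I
Sorted (with $ < everything):
  sorted[0] = $zebra1I
  sorted[1] = 1I$zebra
  sorted[2] = I$zebra1
  sorted[3] = a1I$zebr
  sorted[4] = bra1I$ze
  sorted[5] = ebra1I$z
  sorted[6] = ra1I$zeb
  sorted[7] = zebra1I$
sorted[2] = I$zebra1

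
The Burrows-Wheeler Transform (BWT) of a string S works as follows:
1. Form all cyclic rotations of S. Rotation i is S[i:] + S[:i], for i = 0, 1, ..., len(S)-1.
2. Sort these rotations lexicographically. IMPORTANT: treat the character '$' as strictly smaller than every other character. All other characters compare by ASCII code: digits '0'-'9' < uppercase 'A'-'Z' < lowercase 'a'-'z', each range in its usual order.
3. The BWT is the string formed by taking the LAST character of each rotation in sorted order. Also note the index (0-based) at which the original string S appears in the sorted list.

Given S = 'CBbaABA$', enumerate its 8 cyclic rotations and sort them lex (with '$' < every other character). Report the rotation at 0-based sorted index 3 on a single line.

All 8 rotations (rotation i = S[i:]+S[:i]):
  rot[0] = CBbaABA$
  rot[1] = BbaABA$C
  rot[2] = baABA$CB
  rot[3] = aABA$CBb
  rot[4] = ABA$CBba
  rot[5] = BA$CBbaA
  rot[6] = A$CBbaAB
  rot[7] = $CBbaABA
Sorted (with $ < everything):
  sorted[0] = $CBbaABA
  sorted[1] = A$CBbaAB
  sorted[2] = ABA$CBba
  sorted[3] = BA$CBbaA
  sorted[4] = BbaABA$C
  sorted[5] = CBbaABA$
  sorted[6] = aABA$CBb
  sorted[7] = baABA$CB
sorted[3] = BA$CBbaA

Answer: BA$CBbaA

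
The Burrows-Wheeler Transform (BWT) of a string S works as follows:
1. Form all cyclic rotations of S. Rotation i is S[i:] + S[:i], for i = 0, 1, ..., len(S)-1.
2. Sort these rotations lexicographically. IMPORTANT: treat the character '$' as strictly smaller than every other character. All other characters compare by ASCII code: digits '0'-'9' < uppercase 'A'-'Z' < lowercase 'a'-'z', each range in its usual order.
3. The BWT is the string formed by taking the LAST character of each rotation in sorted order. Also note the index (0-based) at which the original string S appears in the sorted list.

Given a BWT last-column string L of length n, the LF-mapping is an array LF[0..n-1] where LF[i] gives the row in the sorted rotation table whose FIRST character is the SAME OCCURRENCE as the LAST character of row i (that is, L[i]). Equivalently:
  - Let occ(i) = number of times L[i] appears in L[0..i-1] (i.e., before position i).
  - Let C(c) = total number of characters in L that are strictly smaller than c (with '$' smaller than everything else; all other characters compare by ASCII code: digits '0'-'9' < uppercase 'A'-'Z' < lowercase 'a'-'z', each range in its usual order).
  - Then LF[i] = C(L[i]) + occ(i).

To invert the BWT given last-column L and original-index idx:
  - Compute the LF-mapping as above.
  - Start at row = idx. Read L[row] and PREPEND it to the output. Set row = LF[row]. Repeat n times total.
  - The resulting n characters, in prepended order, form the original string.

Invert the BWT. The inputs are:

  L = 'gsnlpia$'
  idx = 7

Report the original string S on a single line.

Answer: sapling$

Derivation:
LF mapping: 2 7 5 4 6 3 1 0
Walk LF starting at row 7, prepending L[row]:
  step 1: row=7, L[7]='$', prepend. Next row=LF[7]=0
  step 2: row=0, L[0]='g', prepend. Next row=LF[0]=2
  step 3: row=2, L[2]='n', prepend. Next row=LF[2]=5
  step 4: row=5, L[5]='i', prepend. Next row=LF[5]=3
  step 5: row=3, L[3]='l', prepend. Next row=LF[3]=4
  step 6: row=4, L[4]='p', prepend. Next row=LF[4]=6
  step 7: row=6, L[6]='a', prepend. Next row=LF[6]=1
  step 8: row=1, L[1]='s', prepend. Next row=LF[1]=7
Reversed output: sapling$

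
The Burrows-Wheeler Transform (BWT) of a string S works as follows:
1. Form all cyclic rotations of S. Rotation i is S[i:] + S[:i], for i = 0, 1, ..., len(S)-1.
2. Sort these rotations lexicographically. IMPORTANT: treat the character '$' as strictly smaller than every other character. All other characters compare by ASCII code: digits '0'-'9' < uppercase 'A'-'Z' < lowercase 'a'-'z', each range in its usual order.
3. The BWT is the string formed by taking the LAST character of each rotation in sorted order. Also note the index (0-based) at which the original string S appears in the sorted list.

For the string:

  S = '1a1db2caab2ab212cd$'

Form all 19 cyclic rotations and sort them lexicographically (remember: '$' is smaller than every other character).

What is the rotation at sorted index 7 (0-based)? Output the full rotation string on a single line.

Answer: 2cd$1a1db2caab2ab21

Derivation:
All 19 rotations (rotation i = S[i:]+S[:i]):
  rot[0] = 1a1db2caab2ab212cd$
  rot[1] = a1db2caab2ab212cd$1
  rot[2] = 1db2caab2ab212cd$1a
  rot[3] = db2caab2ab212cd$1a1
  rot[4] = b2caab2ab212cd$1a1d
  rot[5] = 2caab2ab212cd$1a1db
  rot[6] = caab2ab212cd$1a1db2
  rot[7] = aab2ab212cd$1a1db2c
  rot[8] = ab2ab212cd$1a1db2ca
  rot[9] = b2ab212cd$1a1db2caa
  rot[10] = 2ab212cd$1a1db2caab
  rot[11] = ab212cd$1a1db2caab2
  rot[12] = b212cd$1a1db2caab2a
  rot[13] = 212cd$1a1db2caab2ab
  rot[14] = 12cd$1a1db2caab2ab2
  rot[15] = 2cd$1a1db2caab2ab21
  rot[16] = cd$1a1db2caab2ab212
  rot[17] = d$1a1db2caab2ab212c
  rot[18] = $1a1db2caab2ab212cd
Sorted (with $ < everything):
  sorted[0] = $1a1db2caab2ab212cd
  sorted[1] = 12cd$1a1db2caab2ab2
  sorted[2] = 1a1db2caab2ab212cd$
  sorted[3] = 1db2caab2ab212cd$1a
  sorted[4] = 212cd$1a1db2caab2ab
  sorted[5] = 2ab212cd$1a1db2caab
  sorted[6] = 2caab2ab212cd$1a1db
  sorted[7] = 2cd$1a1db2caab2ab21
  sorted[8] = a1db2caab2ab212cd$1
  sorted[9] = aab2ab212cd$1a1db2c
  sorted[10] = ab212cd$1a1db2caab2
  sorted[11] = ab2ab212cd$1a1db2ca
  sorted[12] = b212cd$1a1db2caab2a
  sorted[13] = b2ab212cd$1a1db2caa
  sorted[14] = b2caab2ab212cd$1a1d
  sorted[15] = caab2ab212cd$1a1db2
  sorted[16] = cd$1a1db2caab2ab212
  sorted[17] = d$1a1db2caab2ab212c
  sorted[18] = db2caab2ab212cd$1a1
sorted[7] = 2cd$1a1db2caab2ab21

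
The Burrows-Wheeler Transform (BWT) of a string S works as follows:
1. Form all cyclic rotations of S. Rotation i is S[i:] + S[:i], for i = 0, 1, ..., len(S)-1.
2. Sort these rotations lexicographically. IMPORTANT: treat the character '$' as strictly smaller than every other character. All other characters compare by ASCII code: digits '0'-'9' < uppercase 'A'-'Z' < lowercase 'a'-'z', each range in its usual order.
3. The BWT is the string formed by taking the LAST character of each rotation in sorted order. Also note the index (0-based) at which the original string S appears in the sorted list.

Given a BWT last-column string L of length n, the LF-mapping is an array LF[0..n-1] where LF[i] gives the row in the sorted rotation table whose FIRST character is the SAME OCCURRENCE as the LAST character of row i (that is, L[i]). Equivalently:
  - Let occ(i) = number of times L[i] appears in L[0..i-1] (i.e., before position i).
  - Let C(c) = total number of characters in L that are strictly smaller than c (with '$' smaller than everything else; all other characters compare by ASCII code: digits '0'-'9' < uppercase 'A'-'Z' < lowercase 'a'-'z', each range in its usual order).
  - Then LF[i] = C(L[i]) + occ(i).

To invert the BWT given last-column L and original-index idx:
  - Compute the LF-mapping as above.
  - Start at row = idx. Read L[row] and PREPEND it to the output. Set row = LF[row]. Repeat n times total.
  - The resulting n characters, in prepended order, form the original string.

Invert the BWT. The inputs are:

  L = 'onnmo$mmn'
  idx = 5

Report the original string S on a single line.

Answer: nmnonmmo$

Derivation:
LF mapping: 7 4 5 1 8 0 2 3 6
Walk LF starting at row 5, prepending L[row]:
  step 1: row=5, L[5]='$', prepend. Next row=LF[5]=0
  step 2: row=0, L[0]='o', prepend. Next row=LF[0]=7
  step 3: row=7, L[7]='m', prepend. Next row=LF[7]=3
  step 4: row=3, L[3]='m', prepend. Next row=LF[3]=1
  step 5: row=1, L[1]='n', prepend. Next row=LF[1]=4
  step 6: row=4, L[4]='o', prepend. Next row=LF[4]=8
  step 7: row=8, L[8]='n', prepend. Next row=LF[8]=6
  step 8: row=6, L[6]='m', prepend. Next row=LF[6]=2
  step 9: row=2, L[2]='n', prepend. Next row=LF[2]=5
Reversed output: nmnonmmo$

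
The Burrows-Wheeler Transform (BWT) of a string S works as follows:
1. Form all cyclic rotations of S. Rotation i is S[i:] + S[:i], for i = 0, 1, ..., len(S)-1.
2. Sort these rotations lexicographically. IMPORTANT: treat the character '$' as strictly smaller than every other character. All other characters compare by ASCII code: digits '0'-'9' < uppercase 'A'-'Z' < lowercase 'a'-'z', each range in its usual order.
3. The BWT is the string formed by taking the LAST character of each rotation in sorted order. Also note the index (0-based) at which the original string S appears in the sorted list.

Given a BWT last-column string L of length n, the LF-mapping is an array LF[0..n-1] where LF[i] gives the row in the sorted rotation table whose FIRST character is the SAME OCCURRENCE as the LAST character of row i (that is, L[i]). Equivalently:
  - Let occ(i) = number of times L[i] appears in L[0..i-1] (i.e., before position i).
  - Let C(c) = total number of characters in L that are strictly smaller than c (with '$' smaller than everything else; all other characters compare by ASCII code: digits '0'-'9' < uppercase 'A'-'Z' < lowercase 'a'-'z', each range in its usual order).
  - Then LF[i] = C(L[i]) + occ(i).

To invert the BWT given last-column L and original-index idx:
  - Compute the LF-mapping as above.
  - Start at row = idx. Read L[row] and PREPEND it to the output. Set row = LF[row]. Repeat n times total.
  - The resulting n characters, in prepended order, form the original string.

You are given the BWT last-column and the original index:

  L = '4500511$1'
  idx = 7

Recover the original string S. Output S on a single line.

LF mapping: 6 7 1 2 8 3 4 0 5
Walk LF starting at row 7, prepending L[row]:
  step 1: row=7, L[7]='$', prepend. Next row=LF[7]=0
  step 2: row=0, L[0]='4', prepend. Next row=LF[0]=6
  step 3: row=6, L[6]='1', prepend. Next row=LF[6]=4
  step 4: row=4, L[4]='5', prepend. Next row=LF[4]=8
  step 5: row=8, L[8]='1', prepend. Next row=LF[8]=5
  step 6: row=5, L[5]='1', prepend. Next row=LF[5]=3
  step 7: row=3, L[3]='0', prepend. Next row=LF[3]=2
  step 8: row=2, L[2]='0', prepend. Next row=LF[2]=1
  step 9: row=1, L[1]='5', prepend. Next row=LF[1]=7
Reversed output: 50011514$

Answer: 50011514$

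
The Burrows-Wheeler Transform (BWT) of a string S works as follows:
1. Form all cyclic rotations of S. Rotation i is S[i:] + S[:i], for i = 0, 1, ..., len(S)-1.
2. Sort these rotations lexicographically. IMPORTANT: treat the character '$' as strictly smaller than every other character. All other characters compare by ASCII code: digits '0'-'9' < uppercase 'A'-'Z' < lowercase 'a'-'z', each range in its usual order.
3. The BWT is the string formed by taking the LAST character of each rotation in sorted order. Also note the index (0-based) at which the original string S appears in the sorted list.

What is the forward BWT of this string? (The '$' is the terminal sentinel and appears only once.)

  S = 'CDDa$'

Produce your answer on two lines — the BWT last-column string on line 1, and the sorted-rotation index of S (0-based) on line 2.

All 5 rotations (rotation i = S[i:]+S[:i]):
  rot[0] = CDDa$
  rot[1] = DDa$C
  rot[2] = Da$CD
  rot[3] = a$CDD
  rot[4] = $CDDa
Sorted (with $ < everything):
  sorted[0] = $CDDa  (last char: 'a')
  sorted[1] = CDDa$  (last char: '$')
  sorted[2] = DDa$C  (last char: 'C')
  sorted[3] = Da$CD  (last char: 'D')
  sorted[4] = a$CDD  (last char: 'D')
Last column: a$CDD
Original string S is at sorted index 1

Answer: a$CDD
1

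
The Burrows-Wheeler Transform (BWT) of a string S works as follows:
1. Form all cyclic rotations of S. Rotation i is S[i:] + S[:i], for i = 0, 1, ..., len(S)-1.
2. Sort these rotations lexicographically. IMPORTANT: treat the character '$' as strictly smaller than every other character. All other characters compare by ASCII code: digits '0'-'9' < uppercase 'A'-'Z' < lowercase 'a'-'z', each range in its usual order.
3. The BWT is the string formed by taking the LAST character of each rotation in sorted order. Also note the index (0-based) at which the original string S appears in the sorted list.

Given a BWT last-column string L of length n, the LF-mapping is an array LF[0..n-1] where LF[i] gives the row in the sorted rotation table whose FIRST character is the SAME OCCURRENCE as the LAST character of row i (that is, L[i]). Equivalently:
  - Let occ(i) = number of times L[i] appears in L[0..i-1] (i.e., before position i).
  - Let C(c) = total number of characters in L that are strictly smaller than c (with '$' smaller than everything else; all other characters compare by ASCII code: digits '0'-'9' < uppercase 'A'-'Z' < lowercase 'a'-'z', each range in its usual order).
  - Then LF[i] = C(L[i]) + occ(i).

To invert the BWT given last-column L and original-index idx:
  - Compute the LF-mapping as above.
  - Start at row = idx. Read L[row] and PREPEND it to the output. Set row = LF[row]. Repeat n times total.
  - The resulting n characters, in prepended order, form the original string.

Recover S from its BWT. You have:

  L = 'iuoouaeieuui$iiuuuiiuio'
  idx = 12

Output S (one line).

Answer: oeiiuuiuiuuaiioeiouuui$

Derivation:
LF mapping: 4 15 12 13 16 1 2 5 3 17 18 6 0 7 8 19 20 21 9 10 22 11 14
Walk LF starting at row 12, prepending L[row]:
  step 1: row=12, L[12]='$', prepend. Next row=LF[12]=0
  step 2: row=0, L[0]='i', prepend. Next row=LF[0]=4
  step 3: row=4, L[4]='u', prepend. Next row=LF[4]=16
  step 4: row=16, L[16]='u', prepend. Next row=LF[16]=20
  step 5: row=20, L[20]='u', prepend. Next row=LF[20]=22
  step 6: row=22, L[22]='o', prepend. Next row=LF[22]=14
  step 7: row=14, L[14]='i', prepend. Next row=LF[14]=8
  step 8: row=8, L[8]='e', prepend. Next row=LF[8]=3
  step 9: row=3, L[3]='o', prepend. Next row=LF[3]=13
  step 10: row=13, L[13]='i', prepend. Next row=LF[13]=7
  step 11: row=7, L[7]='i', prepend. Next row=LF[7]=5
  step 12: row=5, L[5]='a', prepend. Next row=LF[5]=1
  step 13: row=1, L[1]='u', prepend. Next row=LF[1]=15
  step 14: row=15, L[15]='u', prepend. Next row=LF[15]=19
  step 15: row=19, L[19]='i', prepend. Next row=LF[19]=10
  step 16: row=10, L[10]='u', prepend. Next row=LF[10]=18
  step 17: row=18, L[18]='i', prepend. Next row=LF[18]=9
  step 18: row=9, L[9]='u', prepend. Next row=LF[9]=17
  step 19: row=17, L[17]='u', prepend. Next row=LF[17]=21
  step 20: row=21, L[21]='i', prepend. Next row=LF[21]=11
  step 21: row=11, L[11]='i', prepend. Next row=LF[11]=6
  step 22: row=6, L[6]='e', prepend. Next row=LF[6]=2
  step 23: row=2, L[2]='o', prepend. Next row=LF[2]=12
Reversed output: oeiiuuiuiuuaiioeiouuui$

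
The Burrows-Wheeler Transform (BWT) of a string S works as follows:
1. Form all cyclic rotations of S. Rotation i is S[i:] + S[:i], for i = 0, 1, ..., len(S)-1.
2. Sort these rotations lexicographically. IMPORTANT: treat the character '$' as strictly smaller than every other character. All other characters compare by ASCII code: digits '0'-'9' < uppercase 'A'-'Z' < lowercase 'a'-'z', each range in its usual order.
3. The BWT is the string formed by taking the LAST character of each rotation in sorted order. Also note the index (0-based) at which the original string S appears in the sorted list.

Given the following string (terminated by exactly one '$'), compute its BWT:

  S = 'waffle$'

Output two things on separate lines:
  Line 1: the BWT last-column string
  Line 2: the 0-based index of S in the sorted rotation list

All 7 rotations (rotation i = S[i:]+S[:i]):
  rot[0] = waffle$
  rot[1] = affle$w
  rot[2] = ffle$wa
  rot[3] = fle$waf
  rot[4] = le$waff
  rot[5] = e$waffl
  rot[6] = $waffle
Sorted (with $ < everything):
  sorted[0] = $waffle  (last char: 'e')
  sorted[1] = affle$w  (last char: 'w')
  sorted[2] = e$waffl  (last char: 'l')
  sorted[3] = ffle$wa  (last char: 'a')
  sorted[4] = fle$waf  (last char: 'f')
  sorted[5] = le$waff  (last char: 'f')
  sorted[6] = waffle$  (last char: '$')
Last column: ewlaff$
Original string S is at sorted index 6

Answer: ewlaff$
6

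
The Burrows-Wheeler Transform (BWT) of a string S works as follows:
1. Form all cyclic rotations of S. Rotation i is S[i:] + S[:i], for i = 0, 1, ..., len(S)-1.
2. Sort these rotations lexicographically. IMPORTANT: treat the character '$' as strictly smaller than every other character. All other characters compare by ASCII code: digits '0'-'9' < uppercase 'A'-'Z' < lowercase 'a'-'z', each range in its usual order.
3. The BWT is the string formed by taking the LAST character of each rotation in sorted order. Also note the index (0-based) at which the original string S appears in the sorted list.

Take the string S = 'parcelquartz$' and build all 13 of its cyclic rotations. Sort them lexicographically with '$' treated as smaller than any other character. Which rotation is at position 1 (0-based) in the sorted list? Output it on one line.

Answer: arcelquartz$p

Derivation:
All 13 rotations (rotation i = S[i:]+S[:i]):
  rot[0] = parcelquartz$
  rot[1] = arcelquartz$p
  rot[2] = rcelquartz$pa
  rot[3] = celquartz$par
  rot[4] = elquartz$parc
  rot[5] = lquartz$parce
  rot[6] = quartz$parcel
  rot[7] = uartz$parcelq
  rot[8] = artz$parcelqu
  rot[9] = rtz$parcelqua
  rot[10] = tz$parcelquar
  rot[11] = z$parcelquart
  rot[12] = $parcelquartz
Sorted (with $ < everything):
  sorted[0] = $parcelquartz
  sorted[1] = arcelquartz$p
  sorted[2] = artz$parcelqu
  sorted[3] = celquartz$par
  sorted[4] = elquartz$parc
  sorted[5] = lquartz$parce
  sorted[6] = parcelquartz$
  sorted[7] = quartz$parcel
  sorted[8] = rcelquartz$pa
  sorted[9] = rtz$parcelqua
  sorted[10] = tz$parcelquar
  sorted[11] = uartz$parcelq
  sorted[12] = z$parcelquart
sorted[1] = arcelquartz$p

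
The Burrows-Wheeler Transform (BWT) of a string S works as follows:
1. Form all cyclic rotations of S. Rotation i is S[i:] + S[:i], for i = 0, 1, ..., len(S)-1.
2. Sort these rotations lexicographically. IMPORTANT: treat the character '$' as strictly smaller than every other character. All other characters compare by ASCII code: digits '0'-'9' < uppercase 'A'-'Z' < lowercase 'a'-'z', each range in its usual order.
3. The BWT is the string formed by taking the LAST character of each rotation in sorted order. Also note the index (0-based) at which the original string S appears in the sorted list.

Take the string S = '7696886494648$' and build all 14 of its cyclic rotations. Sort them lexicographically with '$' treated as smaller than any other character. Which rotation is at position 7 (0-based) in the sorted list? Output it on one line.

Answer: 696886494648$7

Derivation:
All 14 rotations (rotation i = S[i:]+S[:i]):
  rot[0] = 7696886494648$
  rot[1] = 696886494648$7
  rot[2] = 96886494648$76
  rot[3] = 6886494648$769
  rot[4] = 886494648$7696
  rot[5] = 86494648$76968
  rot[6] = 6494648$769688
  rot[7] = 494648$7696886
  rot[8] = 94648$76968864
  rot[9] = 4648$769688649
  rot[10] = 648$7696886494
  rot[11] = 48$76968864946
  rot[12] = 8$769688649464
  rot[13] = $7696886494648
Sorted (with $ < everything):
  sorted[0] = $7696886494648
  sorted[1] = 4648$769688649
  sorted[2] = 48$76968864946
  sorted[3] = 494648$7696886
  sorted[4] = 648$7696886494
  sorted[5] = 6494648$769688
  sorted[6] = 6886494648$769
  sorted[7] = 696886494648$7
  sorted[8] = 7696886494648$
  sorted[9] = 8$769688649464
  sorted[10] = 86494648$76968
  sorted[11] = 886494648$7696
  sorted[12] = 94648$76968864
  sorted[13] = 96886494648$76
sorted[7] = 696886494648$7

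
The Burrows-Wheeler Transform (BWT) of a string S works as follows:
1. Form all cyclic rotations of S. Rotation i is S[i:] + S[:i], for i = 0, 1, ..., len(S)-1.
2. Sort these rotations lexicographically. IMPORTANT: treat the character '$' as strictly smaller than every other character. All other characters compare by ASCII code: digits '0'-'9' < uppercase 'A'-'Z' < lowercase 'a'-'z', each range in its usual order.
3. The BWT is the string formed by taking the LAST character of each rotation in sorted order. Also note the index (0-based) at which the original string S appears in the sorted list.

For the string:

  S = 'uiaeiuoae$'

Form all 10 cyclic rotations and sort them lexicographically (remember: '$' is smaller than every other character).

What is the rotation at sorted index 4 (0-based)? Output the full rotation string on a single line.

Answer: eiuoae$uia

Derivation:
All 10 rotations (rotation i = S[i:]+S[:i]):
  rot[0] = uiaeiuoae$
  rot[1] = iaeiuoae$u
  rot[2] = aeiuoae$ui
  rot[3] = eiuoae$uia
  rot[4] = iuoae$uiae
  rot[5] = uoae$uiaei
  rot[6] = oae$uiaeiu
  rot[7] = ae$uiaeiuo
  rot[8] = e$uiaeiuoa
  rot[9] = $uiaeiuoae
Sorted (with $ < everything):
  sorted[0] = $uiaeiuoae
  sorted[1] = ae$uiaeiuo
  sorted[2] = aeiuoae$ui
  sorted[3] = e$uiaeiuoa
  sorted[4] = eiuoae$uia
  sorted[5] = iaeiuoae$u
  sorted[6] = iuoae$uiae
  sorted[7] = oae$uiaeiu
  sorted[8] = uiaeiuoae$
  sorted[9] = uoae$uiaei
sorted[4] = eiuoae$uia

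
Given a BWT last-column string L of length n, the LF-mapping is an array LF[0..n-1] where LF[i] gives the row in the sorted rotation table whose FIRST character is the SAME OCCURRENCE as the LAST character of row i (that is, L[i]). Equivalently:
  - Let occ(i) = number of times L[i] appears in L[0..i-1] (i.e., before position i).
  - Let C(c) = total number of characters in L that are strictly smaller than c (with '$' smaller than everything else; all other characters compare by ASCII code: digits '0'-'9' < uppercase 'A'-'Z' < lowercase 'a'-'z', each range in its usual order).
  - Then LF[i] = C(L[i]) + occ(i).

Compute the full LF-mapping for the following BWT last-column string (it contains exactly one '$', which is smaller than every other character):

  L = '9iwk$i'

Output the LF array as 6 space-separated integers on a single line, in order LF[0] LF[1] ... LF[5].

Answer: 1 2 5 4 0 3

Derivation:
Char counts: '$':1, '9':1, 'i':2, 'k':1, 'w':1
C (first-col start): C('$')=0, C('9')=1, C('i')=2, C('k')=4, C('w')=5
L[0]='9': occ=0, LF[0]=C('9')+0=1+0=1
L[1]='i': occ=0, LF[1]=C('i')+0=2+0=2
L[2]='w': occ=0, LF[2]=C('w')+0=5+0=5
L[3]='k': occ=0, LF[3]=C('k')+0=4+0=4
L[4]='$': occ=0, LF[4]=C('$')+0=0+0=0
L[5]='i': occ=1, LF[5]=C('i')+1=2+1=3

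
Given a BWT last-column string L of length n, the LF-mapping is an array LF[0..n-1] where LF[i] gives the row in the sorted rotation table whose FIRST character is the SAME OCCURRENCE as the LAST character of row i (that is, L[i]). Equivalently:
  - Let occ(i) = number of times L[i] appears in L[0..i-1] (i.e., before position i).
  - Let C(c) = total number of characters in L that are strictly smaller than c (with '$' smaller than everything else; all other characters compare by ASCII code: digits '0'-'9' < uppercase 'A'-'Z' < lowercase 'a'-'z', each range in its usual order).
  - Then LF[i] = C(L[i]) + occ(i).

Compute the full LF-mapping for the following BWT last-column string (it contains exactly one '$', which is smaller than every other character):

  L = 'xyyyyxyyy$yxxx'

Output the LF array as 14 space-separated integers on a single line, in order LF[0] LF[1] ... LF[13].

Char counts: '$':1, 'x':5, 'y':8
C (first-col start): C('$')=0, C('x')=1, C('y')=6
L[0]='x': occ=0, LF[0]=C('x')+0=1+0=1
L[1]='y': occ=0, LF[1]=C('y')+0=6+0=6
L[2]='y': occ=1, LF[2]=C('y')+1=6+1=7
L[3]='y': occ=2, LF[3]=C('y')+2=6+2=8
L[4]='y': occ=3, LF[4]=C('y')+3=6+3=9
L[5]='x': occ=1, LF[5]=C('x')+1=1+1=2
L[6]='y': occ=4, LF[6]=C('y')+4=6+4=10
L[7]='y': occ=5, LF[7]=C('y')+5=6+5=11
L[8]='y': occ=6, LF[8]=C('y')+6=6+6=12
L[9]='$': occ=0, LF[9]=C('$')+0=0+0=0
L[10]='y': occ=7, LF[10]=C('y')+7=6+7=13
L[11]='x': occ=2, LF[11]=C('x')+2=1+2=3
L[12]='x': occ=3, LF[12]=C('x')+3=1+3=4
L[13]='x': occ=4, LF[13]=C('x')+4=1+4=5

Answer: 1 6 7 8 9 2 10 11 12 0 13 3 4 5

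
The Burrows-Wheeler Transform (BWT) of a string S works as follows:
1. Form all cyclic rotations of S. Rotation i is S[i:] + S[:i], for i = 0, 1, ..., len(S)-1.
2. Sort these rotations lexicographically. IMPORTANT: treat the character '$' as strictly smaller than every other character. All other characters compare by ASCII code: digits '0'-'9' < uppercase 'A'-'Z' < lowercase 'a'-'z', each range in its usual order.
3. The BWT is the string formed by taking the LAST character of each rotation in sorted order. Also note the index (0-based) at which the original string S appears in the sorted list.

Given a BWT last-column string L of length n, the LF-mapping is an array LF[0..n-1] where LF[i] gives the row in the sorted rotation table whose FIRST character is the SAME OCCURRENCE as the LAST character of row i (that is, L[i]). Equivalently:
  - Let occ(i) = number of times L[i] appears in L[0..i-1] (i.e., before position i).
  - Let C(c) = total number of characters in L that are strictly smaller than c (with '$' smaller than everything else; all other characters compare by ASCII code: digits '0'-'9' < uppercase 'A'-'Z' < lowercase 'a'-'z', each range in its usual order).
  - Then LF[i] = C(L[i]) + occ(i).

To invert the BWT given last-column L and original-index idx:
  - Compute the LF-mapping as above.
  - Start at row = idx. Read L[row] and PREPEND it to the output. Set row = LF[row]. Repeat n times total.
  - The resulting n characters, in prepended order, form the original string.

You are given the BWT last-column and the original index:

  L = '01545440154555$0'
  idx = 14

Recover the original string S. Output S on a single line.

LF mapping: 1 4 10 6 11 7 8 2 5 12 9 13 14 15 0 3
Walk LF starting at row 14, prepending L[row]:
  step 1: row=14, L[14]='$', prepend. Next row=LF[14]=0
  step 2: row=0, L[0]='0', prepend. Next row=LF[0]=1
  step 3: row=1, L[1]='1', prepend. Next row=LF[1]=4
  step 4: row=4, L[4]='5', prepend. Next row=LF[4]=11
  step 5: row=11, L[11]='5', prepend. Next row=LF[11]=13
  step 6: row=13, L[13]='5', prepend. Next row=LF[13]=15
  step 7: row=15, L[15]='0', prepend. Next row=LF[15]=3
  step 8: row=3, L[3]='4', prepend. Next row=LF[3]=6
  step 9: row=6, L[6]='4', prepend. Next row=LF[6]=8
  step 10: row=8, L[8]='1', prepend. Next row=LF[8]=5
  step 11: row=5, L[5]='4', prepend. Next row=LF[5]=7
  step 12: row=7, L[7]='0', prepend. Next row=LF[7]=2
  step 13: row=2, L[2]='5', prepend. Next row=LF[2]=10
  step 14: row=10, L[10]='4', prepend. Next row=LF[10]=9
  step 15: row=9, L[9]='5', prepend. Next row=LF[9]=12
  step 16: row=12, L[12]='5', prepend. Next row=LF[12]=14
Reversed output: 554504144055510$

Answer: 554504144055510$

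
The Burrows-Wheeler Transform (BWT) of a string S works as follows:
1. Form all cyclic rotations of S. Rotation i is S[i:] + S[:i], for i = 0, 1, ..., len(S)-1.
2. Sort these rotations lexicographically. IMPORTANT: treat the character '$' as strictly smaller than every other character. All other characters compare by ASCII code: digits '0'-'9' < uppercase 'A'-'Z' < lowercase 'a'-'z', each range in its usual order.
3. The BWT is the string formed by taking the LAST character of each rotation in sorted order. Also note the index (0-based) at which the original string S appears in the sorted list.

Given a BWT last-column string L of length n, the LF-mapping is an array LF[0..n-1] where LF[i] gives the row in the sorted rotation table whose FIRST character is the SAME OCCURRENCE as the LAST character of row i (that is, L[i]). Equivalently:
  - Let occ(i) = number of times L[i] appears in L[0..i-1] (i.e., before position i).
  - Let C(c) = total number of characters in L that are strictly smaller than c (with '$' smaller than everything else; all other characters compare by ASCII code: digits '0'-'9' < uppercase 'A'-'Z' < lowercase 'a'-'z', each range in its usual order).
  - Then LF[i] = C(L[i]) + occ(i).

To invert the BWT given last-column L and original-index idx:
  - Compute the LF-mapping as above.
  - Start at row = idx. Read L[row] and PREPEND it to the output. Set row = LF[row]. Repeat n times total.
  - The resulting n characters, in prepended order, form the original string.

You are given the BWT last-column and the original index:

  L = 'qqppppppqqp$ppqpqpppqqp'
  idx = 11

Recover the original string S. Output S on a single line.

LF mapping: 15 16 1 2 3 4 5 6 17 18 7 0 8 9 19 10 20 11 12 13 21 22 14
Walk LF starting at row 11, prepending L[row]:
  step 1: row=11, L[11]='$', prepend. Next row=LF[11]=0
  step 2: row=0, L[0]='q', prepend. Next row=LF[0]=15
  step 3: row=15, L[15]='p', prepend. Next row=LF[15]=10
  step 4: row=10, L[10]='p', prepend. Next row=LF[10]=7
  step 5: row=7, L[7]='p', prepend. Next row=LF[7]=6
  step 6: row=6, L[6]='p', prepend. Next row=LF[6]=5
  step 7: row=5, L[5]='p', prepend. Next row=LF[5]=4
  step 8: row=4, L[4]='p', prepend. Next row=LF[4]=3
  step 9: row=3, L[3]='p', prepend. Next row=LF[3]=2
  step 10: row=2, L[2]='p', prepend. Next row=LF[2]=1
  step 11: row=1, L[1]='q', prepend. Next row=LF[1]=16
  step 12: row=16, L[16]='q', prepend. Next row=LF[16]=20
  step 13: row=20, L[20]='q', prepend. Next row=LF[20]=21
  step 14: row=21, L[21]='q', prepend. Next row=LF[21]=22
  step 15: row=22, L[22]='p', prepend. Next row=LF[22]=14
  step 16: row=14, L[14]='q', prepend. Next row=LF[14]=19
  step 17: row=19, L[19]='p', prepend. Next row=LF[19]=13
  step 18: row=13, L[13]='p', prepend. Next row=LF[13]=9
  step 19: row=9, L[9]='q', prepend. Next row=LF[9]=18
  step 20: row=18, L[18]='p', prepend. Next row=LF[18]=12
  step 21: row=12, L[12]='p', prepend. Next row=LF[12]=8
  step 22: row=8, L[8]='q', prepend. Next row=LF[8]=17
  step 23: row=17, L[17]='p', prepend. Next row=LF[17]=11
Reversed output: pqppqppqpqqqqppppppppq$

Answer: pqppqppqpqqqqppppppppq$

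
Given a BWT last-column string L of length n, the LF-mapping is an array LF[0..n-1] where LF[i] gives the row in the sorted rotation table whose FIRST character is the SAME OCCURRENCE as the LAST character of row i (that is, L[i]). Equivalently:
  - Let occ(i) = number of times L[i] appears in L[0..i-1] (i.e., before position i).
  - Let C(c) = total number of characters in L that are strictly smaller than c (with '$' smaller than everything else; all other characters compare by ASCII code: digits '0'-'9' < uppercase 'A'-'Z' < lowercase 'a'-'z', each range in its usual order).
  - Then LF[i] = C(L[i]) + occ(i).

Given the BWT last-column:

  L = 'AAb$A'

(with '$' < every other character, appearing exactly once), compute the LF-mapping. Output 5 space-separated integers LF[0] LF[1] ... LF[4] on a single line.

Char counts: '$':1, 'A':3, 'b':1
C (first-col start): C('$')=0, C('A')=1, C('b')=4
L[0]='A': occ=0, LF[0]=C('A')+0=1+0=1
L[1]='A': occ=1, LF[1]=C('A')+1=1+1=2
L[2]='b': occ=0, LF[2]=C('b')+0=4+0=4
L[3]='$': occ=0, LF[3]=C('$')+0=0+0=0
L[4]='A': occ=2, LF[4]=C('A')+2=1+2=3

Answer: 1 2 4 0 3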